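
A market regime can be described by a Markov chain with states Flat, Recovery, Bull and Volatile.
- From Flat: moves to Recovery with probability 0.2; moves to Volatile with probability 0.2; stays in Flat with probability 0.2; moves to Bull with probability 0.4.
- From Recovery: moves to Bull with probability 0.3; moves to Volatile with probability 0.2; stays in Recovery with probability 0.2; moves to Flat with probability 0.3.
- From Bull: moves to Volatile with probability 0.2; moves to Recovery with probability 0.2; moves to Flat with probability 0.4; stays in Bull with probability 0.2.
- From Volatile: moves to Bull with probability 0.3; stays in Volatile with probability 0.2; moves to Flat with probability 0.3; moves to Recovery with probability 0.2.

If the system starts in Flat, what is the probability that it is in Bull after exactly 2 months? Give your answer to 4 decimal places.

0.2800

Propagate the distribution vector 2 months from Flat.
After 0 months: (1.0000, 0.0000, 0.0000, 0.0000)
After 1 month: (0.2000, 0.2000, 0.4000, 0.2000)
After 2 months: (0.3200, 0.2000, 0.2800, 0.2000)
P(in Bull after 2 months) = 0.2800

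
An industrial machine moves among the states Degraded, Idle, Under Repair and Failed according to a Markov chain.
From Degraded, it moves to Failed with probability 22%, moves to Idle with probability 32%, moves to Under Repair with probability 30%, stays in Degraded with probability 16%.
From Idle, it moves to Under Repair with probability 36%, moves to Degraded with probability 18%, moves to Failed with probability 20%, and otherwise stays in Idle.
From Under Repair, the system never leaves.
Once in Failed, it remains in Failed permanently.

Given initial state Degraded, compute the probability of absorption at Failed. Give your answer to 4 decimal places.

Let h(s) be the probability of absorption at Failed starting from transient state s. Then h(Failed) = 1 and h(Under Repair) = 0. By first-step analysis:
h(Degraded) = 0.16·h(Degraded) + 0.32·h(Idle) + 0.3·0 + 0.22·1
h(Idle) = 0.18·h(Degraded) + 0.26·h(Idle) + 0.36·0 + 0.2·1
Solving: h(Degraded) = 0.4021, h(Idle) = 0.3681.
Starting from Degraded, the probability is 0.4021.

0.4021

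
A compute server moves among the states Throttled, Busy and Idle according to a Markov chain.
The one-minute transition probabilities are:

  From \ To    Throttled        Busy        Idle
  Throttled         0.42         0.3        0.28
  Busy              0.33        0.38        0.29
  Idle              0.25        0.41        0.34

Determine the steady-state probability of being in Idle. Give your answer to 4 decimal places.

0.3017

Let the stationary distribution be π with π = πP and π_1 + π_2 + π_3 = 1.
π_1 = 0.42·π_1 + 0.33·π_2 + 0.25·π_3
π_2 = 0.3·π_1 + 0.38·π_2 + 0.41·π_3
Solving with the normalization constraint gives π = (0.3361, 0.3622, 0.3017).
So the stationary probability of Idle is 0.3017.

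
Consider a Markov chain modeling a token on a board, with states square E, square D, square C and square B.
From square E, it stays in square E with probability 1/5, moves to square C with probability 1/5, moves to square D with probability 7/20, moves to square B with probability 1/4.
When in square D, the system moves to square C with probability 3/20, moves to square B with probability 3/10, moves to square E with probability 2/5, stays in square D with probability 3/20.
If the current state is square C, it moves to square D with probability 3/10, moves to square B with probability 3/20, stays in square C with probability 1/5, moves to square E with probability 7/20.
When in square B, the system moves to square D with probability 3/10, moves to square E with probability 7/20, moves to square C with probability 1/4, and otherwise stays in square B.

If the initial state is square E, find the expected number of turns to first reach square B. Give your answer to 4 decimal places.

4.0714

Let t(s) be the expected number of turns to first reach square B from state s, with t(square B) = 0. Conditioning on the first turn:
t(square E) = 1 + 0.2·t(square E) + 0.35·t(square D) + 0.2·t(square C)
t(square D) = 1 + 0.4·t(square E) + 0.15·t(square D) + 0.15·t(square C)
t(square C) = 1 + 0.35·t(square E) + 0.3·t(square D) + 0.2·t(square C)
Solving: t(square E) = 4.0714, t(square D) = 3.8844, t(square C) = 4.4879.
Expected turns from square E to square B: 4.0714.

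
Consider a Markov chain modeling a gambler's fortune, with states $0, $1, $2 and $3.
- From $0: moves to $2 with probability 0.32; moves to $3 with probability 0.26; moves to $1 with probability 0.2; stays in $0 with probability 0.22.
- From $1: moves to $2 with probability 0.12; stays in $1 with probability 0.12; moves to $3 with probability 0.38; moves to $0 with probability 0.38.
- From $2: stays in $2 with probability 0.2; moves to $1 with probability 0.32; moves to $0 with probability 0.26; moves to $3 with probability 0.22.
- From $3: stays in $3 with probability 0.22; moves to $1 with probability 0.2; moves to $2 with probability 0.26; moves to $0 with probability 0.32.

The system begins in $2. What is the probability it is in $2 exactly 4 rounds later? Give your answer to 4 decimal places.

Propagate the distribution vector 4 rounds from $2.
After 0 rounds: (0.0000, 0.0000, 1.0000, 0.0000)
After 1 round: (0.2600, 0.3200, 0.2000, 0.2200)
After 2 rounds: (0.3012, 0.1984, 0.2188, 0.2816)
After 3 rounds: (0.2887, 0.2104, 0.2372, 0.2638)
After 4 rounds: (0.2895, 0.2116, 0.2336, 0.2652)
P(in $2 after 4 rounds) = 0.2336

0.2336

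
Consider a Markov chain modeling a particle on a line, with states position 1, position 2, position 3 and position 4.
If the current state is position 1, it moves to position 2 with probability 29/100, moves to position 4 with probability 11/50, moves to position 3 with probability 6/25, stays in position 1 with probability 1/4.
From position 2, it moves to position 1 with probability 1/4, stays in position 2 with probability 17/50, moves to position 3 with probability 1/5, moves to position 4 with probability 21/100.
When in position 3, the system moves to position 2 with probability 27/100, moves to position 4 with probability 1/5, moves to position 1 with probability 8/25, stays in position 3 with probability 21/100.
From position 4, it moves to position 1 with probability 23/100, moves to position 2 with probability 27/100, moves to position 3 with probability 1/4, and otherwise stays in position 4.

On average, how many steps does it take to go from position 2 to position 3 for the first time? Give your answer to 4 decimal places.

Let t(s) be the expected number of steps to first reach position 3 from state s, with t(position 3) = 0. Conditioning on the first step:
t(position 1) = 1 + 0.25·t(position 1) + 0.29·t(position 2) + 0.22·t(position 4)
t(position 2) = 1 + 0.25·t(position 1) + 0.34·t(position 2) + 0.21·t(position 4)
t(position 4) = 1 + 0.23·t(position 1) + 0.27·t(position 2) + 0.25·t(position 4)
Solving: t(position 1) = 4.3438, t(position 2) = 4.5272, t(position 4) = 4.2952.
Expected steps from position 2 to position 3: 4.5272.

4.5272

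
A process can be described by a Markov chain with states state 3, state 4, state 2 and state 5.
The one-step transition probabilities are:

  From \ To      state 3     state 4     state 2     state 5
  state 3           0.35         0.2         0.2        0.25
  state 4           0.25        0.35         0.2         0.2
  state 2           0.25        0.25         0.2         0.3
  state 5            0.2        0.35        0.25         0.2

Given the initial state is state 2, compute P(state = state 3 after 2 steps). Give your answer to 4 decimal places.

Propagate the distribution vector 2 steps from state 2.
After 0 steps: (0.0000, 0.0000, 1.0000, 0.0000)
After 1 step: (0.2500, 0.2500, 0.2000, 0.3000)
After 2 steps: (0.2600, 0.2925, 0.2150, 0.2325)
P(in state 3 after 2 steps) = 0.2600

0.2600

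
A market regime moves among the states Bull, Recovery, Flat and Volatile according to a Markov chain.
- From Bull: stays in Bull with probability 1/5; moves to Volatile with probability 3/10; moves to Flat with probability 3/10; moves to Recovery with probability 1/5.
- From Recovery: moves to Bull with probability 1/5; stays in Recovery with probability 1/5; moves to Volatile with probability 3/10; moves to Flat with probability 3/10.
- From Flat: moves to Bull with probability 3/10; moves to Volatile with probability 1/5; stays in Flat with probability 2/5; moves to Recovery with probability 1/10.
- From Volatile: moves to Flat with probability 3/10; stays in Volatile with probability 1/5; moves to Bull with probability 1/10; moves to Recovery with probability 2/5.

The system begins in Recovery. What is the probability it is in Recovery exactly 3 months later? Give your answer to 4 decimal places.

Propagate the distribution vector 3 months from Recovery.
After 0 months: (0.0000, 1.0000, 0.0000, 0.0000)
After 1 month: (0.2000, 0.2000, 0.3000, 0.3000)
After 2 months: (0.2000, 0.2300, 0.3300, 0.2400)
After 3 months: (0.2090, 0.2150, 0.3330, 0.2430)
P(in Recovery after 3 months) = 0.2150

0.2150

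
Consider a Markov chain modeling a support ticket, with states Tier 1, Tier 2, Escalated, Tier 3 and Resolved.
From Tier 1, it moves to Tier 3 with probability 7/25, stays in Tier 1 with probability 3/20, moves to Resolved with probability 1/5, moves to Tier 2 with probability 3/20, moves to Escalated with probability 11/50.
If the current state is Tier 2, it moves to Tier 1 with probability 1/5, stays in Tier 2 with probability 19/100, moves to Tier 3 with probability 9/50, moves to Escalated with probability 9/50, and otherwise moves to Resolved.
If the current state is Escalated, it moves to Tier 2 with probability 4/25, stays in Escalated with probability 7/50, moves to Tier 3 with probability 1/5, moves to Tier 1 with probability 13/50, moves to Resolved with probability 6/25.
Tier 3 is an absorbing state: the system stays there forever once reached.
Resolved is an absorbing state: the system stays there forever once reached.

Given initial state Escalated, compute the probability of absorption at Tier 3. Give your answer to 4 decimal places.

Let h(s) be the probability of absorption at Tier 3 starting from transient state s. Then h(Tier 3) = 1 and h(Resolved) = 0. By first-step analysis:
h(Tier 1) = 0.15·h(Tier 1) + 0.15·h(Tier 2) + 0.22·h(Escalated) + 0.28·1 + 0.2·0
h(Tier 2) = 0.2·h(Tier 1) + 0.19·h(Tier 2) + 0.18·h(Escalated) + 0.18·1 + 0.25·0
h(Escalated) = 0.26·h(Tier 1) + 0.16·h(Tier 2) + 0.14·h(Escalated) + 0.2·1 + 0.24·0
Solving: h(Tier 1) = 0.5350, h(Tier 2) = 0.4610, h(Escalated) = 0.4801.
Starting from Escalated, the probability is 0.4801.

0.4801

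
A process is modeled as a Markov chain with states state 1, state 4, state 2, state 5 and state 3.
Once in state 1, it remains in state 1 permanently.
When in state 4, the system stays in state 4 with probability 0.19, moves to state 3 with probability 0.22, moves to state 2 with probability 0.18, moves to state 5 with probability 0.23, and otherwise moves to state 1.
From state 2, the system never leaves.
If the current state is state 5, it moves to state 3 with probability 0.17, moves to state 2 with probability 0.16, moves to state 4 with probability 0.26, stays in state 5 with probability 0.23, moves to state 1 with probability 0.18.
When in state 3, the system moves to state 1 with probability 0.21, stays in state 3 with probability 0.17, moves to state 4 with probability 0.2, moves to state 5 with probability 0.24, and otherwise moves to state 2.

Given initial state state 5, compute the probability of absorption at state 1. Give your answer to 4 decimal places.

Let h(s) be the probability of absorption at state 1 starting from transient state s. Then h(state 1) = 1 and h(state 2) = 0. By first-step analysis:
h(state 4) = 0.18·1 + 0.19·h(state 4) + 0.18·0 + 0.23·h(state 5) + 0.22·h(state 3)
h(state 5) = 0.18·1 + 0.26·h(state 4) + 0.16·0 + 0.23·h(state 5) + 0.17·h(state 3)
h(state 3) = 0.21·1 + 0.2·h(state 4) + 0.18·0 + 0.24·h(state 5) + 0.17·h(state 3)
Solving: h(state 4) = 0.5147, h(state 5) = 0.5243, h(state 3) = 0.5286.
Starting from state 5, the probability is 0.5243.

0.5243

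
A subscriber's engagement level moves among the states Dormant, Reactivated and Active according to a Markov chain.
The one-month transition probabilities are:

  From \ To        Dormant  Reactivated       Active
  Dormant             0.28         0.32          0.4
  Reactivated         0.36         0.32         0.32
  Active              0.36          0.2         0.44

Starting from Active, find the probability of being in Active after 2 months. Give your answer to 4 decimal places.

Sum over the intermediate state after 1 month:
P = P(Active→Dormant)·P(Dormant→Active) + P(Active→Reactivated)·P(Reactivated→Active) + P(Active→Active)·P(Active→Active)
  = 0.36×0.4 + 0.2×0.32 + 0.44×0.44
  = 0.1440 + 0.0640 + 0.1936 = 0.4016

0.4016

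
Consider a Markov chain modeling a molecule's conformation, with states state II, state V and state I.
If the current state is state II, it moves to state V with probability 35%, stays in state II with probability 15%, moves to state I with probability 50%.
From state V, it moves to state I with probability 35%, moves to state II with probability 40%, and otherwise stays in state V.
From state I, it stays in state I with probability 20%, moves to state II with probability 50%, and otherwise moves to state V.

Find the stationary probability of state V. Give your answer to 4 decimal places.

0.3023

Let the stationary distribution be π with π = πP and π_1 + π_2 + π_3 = 1.
π_1 = 0.15·π_1 + 0.4·π_2 + 0.5·π_3
π_2 = 0.35·π_1 + 0.25·π_2 + 0.3·π_3
Solving with the normalization constraint gives π = (0.3480, 0.3023, 0.3497).
So the stationary probability of state V is 0.3023.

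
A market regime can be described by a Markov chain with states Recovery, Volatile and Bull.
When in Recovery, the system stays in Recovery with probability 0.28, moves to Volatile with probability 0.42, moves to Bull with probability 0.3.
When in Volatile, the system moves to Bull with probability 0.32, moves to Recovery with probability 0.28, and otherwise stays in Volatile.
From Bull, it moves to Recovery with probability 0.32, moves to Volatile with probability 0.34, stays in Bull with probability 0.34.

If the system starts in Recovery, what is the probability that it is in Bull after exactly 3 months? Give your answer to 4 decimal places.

0.3206

Propagate the distribution vector 3 months from Recovery.
After 0 months: (1.0000, 0.0000, 0.0000)
After 1 month: (0.2800, 0.4200, 0.3000)
After 2 months: (0.2920, 0.3876, 0.3204)
After 3 months: (0.2928, 0.3866, 0.3206)
P(in Bull after 3 months) = 0.3206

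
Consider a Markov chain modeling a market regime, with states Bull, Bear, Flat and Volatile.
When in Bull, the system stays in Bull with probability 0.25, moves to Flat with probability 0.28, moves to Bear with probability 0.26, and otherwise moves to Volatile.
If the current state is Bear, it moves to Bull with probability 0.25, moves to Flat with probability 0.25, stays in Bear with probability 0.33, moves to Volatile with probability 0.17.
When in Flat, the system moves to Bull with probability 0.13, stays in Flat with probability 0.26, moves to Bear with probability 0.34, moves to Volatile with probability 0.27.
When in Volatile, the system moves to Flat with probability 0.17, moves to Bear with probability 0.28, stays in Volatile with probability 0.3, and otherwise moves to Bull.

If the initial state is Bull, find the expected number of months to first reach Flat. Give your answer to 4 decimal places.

Let t(s) be the expected number of months to first reach Flat from state s, with t(Flat) = 0. Conditioning on the first month:
t(Bull) = 1 + 0.25·t(Bull) + 0.26·t(Bear) + 0.21·t(Volatile)
t(Bear) = 1 + 0.25·t(Bull) + 0.33·t(Bear) + 0.17·t(Volatile)
t(Volatile) = 1 + 0.25·t(Bull) + 0.28·t(Bear) + 0.3·t(Volatile)
Solving: t(Bull) = 4.0410, t(Bear) = 4.1503, t(Volatile) = 4.5319.
Expected months from Bull to Flat: 4.0410.

4.0410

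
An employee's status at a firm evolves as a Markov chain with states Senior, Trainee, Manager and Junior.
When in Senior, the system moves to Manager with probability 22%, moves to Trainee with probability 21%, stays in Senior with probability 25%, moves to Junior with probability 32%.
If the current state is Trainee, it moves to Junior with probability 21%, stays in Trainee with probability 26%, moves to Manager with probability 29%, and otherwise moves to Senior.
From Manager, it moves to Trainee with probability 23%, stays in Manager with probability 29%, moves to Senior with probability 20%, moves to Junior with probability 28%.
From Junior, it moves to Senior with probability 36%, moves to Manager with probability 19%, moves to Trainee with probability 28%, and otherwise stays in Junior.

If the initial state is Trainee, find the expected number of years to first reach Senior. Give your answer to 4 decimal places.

Let t(s) be the expected number of years to first reach Senior from state s, with t(Senior) = 0. Conditioning on the first year:
t(Trainee) = 1 + 0.26·t(Trainee) + 0.29·t(Manager) + 0.21·t(Junior)
t(Manager) = 1 + 0.23·t(Trainee) + 0.29·t(Manager) + 0.28·t(Junior)
t(Junior) = 1 + 0.28·t(Trainee) + 0.19·t(Manager) + 0.17·t(Junior)
Solving: t(Trainee) = 3.9112, t(Manager) = 4.0352, t(Junior) = 3.4480.
Expected years from Trainee to Senior: 3.9112.

3.9112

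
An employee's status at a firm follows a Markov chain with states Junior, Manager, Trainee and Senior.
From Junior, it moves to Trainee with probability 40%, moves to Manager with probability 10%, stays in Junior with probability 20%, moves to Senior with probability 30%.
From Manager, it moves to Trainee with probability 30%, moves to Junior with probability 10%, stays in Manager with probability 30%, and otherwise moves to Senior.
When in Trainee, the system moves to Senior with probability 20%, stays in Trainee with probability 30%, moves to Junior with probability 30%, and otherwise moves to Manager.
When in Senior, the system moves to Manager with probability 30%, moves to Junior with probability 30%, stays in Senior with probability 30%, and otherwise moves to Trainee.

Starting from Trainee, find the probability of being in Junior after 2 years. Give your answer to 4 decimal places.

Propagate the distribution vector 2 years from Trainee.
After 0 years: (0.0000, 0.0000, 1.0000, 0.0000)
After 1 year: (0.3000, 0.2000, 0.3000, 0.2000)
After 2 years: (0.2300, 0.2100, 0.2900, 0.2700)
P(in Junior after 2 years) = 0.2300

0.2300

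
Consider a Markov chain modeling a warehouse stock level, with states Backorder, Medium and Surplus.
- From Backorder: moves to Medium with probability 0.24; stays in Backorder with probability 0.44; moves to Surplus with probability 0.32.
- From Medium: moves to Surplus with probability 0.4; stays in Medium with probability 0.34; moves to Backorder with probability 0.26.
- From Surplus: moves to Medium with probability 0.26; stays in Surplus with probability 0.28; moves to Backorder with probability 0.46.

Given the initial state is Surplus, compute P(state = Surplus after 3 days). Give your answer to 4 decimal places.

Propagate the distribution vector 3 days from Surplus.
After 0 days: (0.0000, 0.0000, 1.0000)
After 1 day: (0.4600, 0.2600, 0.2800)
After 2 days: (0.3988, 0.2716, 0.3296)
After 3 days: (0.3977, 0.2738, 0.3285)
P(in Surplus after 3 days) = 0.3285

0.3285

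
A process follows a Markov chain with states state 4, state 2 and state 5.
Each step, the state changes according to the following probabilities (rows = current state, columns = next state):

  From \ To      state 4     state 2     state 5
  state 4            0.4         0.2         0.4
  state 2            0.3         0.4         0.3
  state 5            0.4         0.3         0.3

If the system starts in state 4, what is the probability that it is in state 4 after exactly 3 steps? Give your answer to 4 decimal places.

0.3720

Propagate the distribution vector 3 steps from state 4.
After 0 steps: (1.0000, 0.0000, 0.0000)
After 1 step: (0.4000, 0.2000, 0.4000)
After 2 steps: (0.3800, 0.2800, 0.3400)
After 3 steps: (0.3720, 0.2900, 0.3380)
P(in state 4 after 3 steps) = 0.3720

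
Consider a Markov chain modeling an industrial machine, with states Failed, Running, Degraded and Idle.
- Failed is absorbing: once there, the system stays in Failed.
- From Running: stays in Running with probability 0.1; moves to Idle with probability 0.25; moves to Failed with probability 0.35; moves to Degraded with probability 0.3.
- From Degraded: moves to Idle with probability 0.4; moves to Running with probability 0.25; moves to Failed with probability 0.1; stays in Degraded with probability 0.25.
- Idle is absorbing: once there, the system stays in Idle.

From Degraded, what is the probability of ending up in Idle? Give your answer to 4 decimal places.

Let h(s) be the probability of absorption at Idle starting from transient state s. Then h(Idle) = 1 and h(Failed) = 0. By first-step analysis:
h(Running) = 0.35·0 + 0.1·h(Running) + 0.3·h(Degraded) + 0.25·1
h(Degraded) = 0.1·0 + 0.25·h(Running) + 0.25·h(Degraded) + 0.4·1
Solving: h(Running) = 0.5125, h(Degraded) = 0.7042.
Starting from Degraded, the probability is 0.7042.

0.7042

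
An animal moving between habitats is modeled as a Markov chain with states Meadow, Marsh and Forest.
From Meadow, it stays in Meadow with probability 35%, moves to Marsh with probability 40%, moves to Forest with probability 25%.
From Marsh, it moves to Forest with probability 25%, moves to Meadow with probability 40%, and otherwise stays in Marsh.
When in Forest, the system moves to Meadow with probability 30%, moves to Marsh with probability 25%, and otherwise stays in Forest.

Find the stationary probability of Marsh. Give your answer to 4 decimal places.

0.3363

Let the stationary distribution be π with π = πP and π_1 + π_2 + π_3 = 1.
π_1 = 0.35·π_1 + 0.4·π_2 + 0.3·π_3
π_2 = 0.4·π_1 + 0.35·π_2 + 0.25·π_3
Solving with the normalization constraint gives π = (0.3512, 0.3363, 0.3125).
So the stationary probability of Marsh is 0.3363.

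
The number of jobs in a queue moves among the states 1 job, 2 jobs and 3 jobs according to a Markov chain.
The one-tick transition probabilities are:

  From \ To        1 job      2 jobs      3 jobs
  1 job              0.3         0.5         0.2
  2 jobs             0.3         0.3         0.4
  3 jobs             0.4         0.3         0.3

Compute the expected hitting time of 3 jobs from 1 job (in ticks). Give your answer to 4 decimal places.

3.5294

Let t(s) be the expected number of ticks to first reach 3 jobs from state s, with t(3 jobs) = 0. Conditioning on the first tick:
t(1 job) = 1 + 0.3·t(1 job) + 0.5·t(2 jobs)
t(2 jobs) = 1 + 0.3·t(1 job) + 0.3·t(2 jobs)
Solving: t(1 job) = 3.5294, t(2 jobs) = 2.9412.
Expected ticks from 1 job to 3 jobs: 3.5294.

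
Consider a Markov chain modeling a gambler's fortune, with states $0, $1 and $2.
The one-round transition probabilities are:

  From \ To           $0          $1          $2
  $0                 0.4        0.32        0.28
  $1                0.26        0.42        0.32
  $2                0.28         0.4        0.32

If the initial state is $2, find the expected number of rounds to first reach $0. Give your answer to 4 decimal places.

3.6787

Let t(s) be the expected number of rounds to first reach $0 from state s, with t($0) = 0. Conditioning on the first round:
t($1) = 1 + 0.42·t($1) + 0.32·t($2)
t($2) = 1 + 0.4·t($1) + 0.32·t($2)
Solving: t($1) = 3.7538, t($2) = 3.6787.
Expected rounds from $2 to $0: 3.6787.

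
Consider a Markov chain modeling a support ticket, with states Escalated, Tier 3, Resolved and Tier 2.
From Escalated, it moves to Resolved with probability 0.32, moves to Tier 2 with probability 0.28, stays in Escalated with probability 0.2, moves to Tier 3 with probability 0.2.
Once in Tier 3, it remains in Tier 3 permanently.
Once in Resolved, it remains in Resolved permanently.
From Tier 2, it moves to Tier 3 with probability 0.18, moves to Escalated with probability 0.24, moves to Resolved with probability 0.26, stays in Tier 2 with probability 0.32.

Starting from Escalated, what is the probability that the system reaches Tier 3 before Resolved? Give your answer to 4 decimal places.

Let h(s) be the probability of absorption at Tier 3 starting from transient state s. Then h(Tier 3) = 1 and h(Resolved) = 0. By first-step analysis:
h(Escalated) = 0.2·h(Escalated) + 0.2·1 + 0.32·0 + 0.28·h(Tier 2)
h(Tier 2) = 0.24·h(Escalated) + 0.18·1 + 0.26·0 + 0.32·h(Tier 2)
Solving: h(Escalated) = 0.3909, h(Tier 2) = 0.4027.
Starting from Escalated, the probability is 0.3909.

0.3909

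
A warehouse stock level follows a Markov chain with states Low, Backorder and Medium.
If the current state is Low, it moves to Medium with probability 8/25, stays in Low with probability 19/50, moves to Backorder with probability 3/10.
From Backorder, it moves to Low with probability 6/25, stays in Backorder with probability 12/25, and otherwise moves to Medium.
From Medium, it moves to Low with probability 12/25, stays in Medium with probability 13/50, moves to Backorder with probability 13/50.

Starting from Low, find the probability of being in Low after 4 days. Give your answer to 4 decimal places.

Propagate the distribution vector 4 days from Low.
After 0 days: (1.0000, 0.0000, 0.0000)
After 1 day: (0.3800, 0.3000, 0.3200)
After 2 days: (0.3700, 0.3412, 0.2888)
After 3 days: (0.3611, 0.3499, 0.2890)
After 4 days: (0.3599, 0.3514, 0.2887)
P(in Low after 4 days) = 0.3599

0.3599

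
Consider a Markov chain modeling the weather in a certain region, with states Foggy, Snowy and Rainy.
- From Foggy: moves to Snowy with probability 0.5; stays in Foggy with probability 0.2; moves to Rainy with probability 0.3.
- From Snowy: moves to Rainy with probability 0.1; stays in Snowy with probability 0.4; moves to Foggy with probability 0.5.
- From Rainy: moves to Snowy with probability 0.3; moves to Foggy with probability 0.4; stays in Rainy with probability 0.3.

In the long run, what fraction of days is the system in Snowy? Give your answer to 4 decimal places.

Let the stationary distribution be π with π = πP and π_1 + π_2 + π_3 = 1.
π_1 = 0.2·π_1 + 0.5·π_2 + 0.4·π_3
π_2 = 0.5·π_1 + 0.4·π_2 + 0.3·π_3
Solving with the normalization constraint gives π = (0.3679, 0.4151, 0.2170).
So the stationary probability of Snowy is 0.4151.

0.4151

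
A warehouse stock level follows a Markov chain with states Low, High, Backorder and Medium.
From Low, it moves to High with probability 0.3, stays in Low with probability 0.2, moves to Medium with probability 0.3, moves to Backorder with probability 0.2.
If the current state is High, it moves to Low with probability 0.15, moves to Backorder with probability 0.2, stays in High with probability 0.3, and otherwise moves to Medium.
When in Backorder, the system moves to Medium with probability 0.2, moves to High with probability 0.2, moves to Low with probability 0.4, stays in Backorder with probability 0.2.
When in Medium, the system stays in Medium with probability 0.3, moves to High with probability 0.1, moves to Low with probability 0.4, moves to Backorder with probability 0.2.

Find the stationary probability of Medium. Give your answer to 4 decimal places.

0.2911

Let the stationary distribution be π with π = πP and π_1 + π_2 + π_3 + π_4 = 1.
π_1 = 0.2·π_1 + 0.15·π_2 + 0.4·π_3 + 0.4·π_4
π_2 = 0.3·π_1 + 0.3·π_2 + 0.2·π_3 + 0.1·π_4
π_3 = 0.2·π_1 + 0.2·π_2 + 0.2·π_3 + 0.2·π_4
Solving with the normalization constraint gives π = (0.2871, 0.2218, 0.2000, 0.2911).
So the stationary probability of Medium is 0.2911.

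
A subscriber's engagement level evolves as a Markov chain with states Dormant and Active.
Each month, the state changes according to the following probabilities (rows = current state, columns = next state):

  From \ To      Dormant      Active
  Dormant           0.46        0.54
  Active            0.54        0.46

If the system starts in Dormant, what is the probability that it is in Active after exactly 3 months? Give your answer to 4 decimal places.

0.5003

Propagate the distribution vector 3 months from Dormant.
After 0 months: (1.0000, 0.0000)
After 1 month: (0.4600, 0.5400)
After 2 months: (0.5032, 0.4968)
After 3 months: (0.4997, 0.5003)
P(in Active after 3 months) = 0.5003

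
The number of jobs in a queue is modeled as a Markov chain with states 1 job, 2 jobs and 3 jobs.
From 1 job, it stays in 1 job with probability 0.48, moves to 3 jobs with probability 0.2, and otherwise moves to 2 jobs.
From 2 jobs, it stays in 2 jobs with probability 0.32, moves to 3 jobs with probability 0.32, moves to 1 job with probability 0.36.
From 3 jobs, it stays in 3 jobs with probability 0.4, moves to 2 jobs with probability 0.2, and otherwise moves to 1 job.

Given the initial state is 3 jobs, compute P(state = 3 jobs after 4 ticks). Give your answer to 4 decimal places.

0.2927

Propagate the distribution vector 4 ticks from 3 jobs.
After 0 ticks: (0.0000, 0.0000, 1.0000)
After 1 tick: (0.4000, 0.2000, 0.4000)
After 2 ticks: (0.4240, 0.2720, 0.3040)
After 3 ticks: (0.4230, 0.2835, 0.2934)
After 4 ticks: (0.4225, 0.2848, 0.2927)
P(in 3 jobs after 4 ticks) = 0.2927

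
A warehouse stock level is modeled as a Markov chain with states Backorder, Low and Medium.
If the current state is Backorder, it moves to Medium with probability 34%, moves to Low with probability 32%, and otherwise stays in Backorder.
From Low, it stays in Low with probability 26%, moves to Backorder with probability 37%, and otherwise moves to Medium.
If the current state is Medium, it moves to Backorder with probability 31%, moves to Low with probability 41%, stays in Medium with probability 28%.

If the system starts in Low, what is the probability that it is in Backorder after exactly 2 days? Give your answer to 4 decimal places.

0.3367

Sum over the intermediate state after 1 day:
P = P(Low→Backorder)·P(Backorder→Backorder) + P(Low→Low)·P(Low→Backorder) + P(Low→Medium)·P(Medium→Backorder)
  = 0.37×0.34 + 0.26×0.37 + 0.37×0.31
  = 0.1258 + 0.0962 + 0.1147 = 0.3367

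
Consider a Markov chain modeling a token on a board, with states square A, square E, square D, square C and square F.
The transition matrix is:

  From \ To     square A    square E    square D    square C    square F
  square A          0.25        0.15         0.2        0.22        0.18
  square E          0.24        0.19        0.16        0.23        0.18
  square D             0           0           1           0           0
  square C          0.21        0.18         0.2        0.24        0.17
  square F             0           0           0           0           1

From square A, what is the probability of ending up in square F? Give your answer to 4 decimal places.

Let h(s) be the probability of absorption at square F starting from transient state s. Then h(square F) = 1 and h(square D) = 0. By first-step analysis:
h(square A) = 0.25·h(square A) + 0.15·h(square E) + 0.2·0 + 0.22·h(square C) + 0.18·1
h(square E) = 0.24·h(square A) + 0.19·h(square E) + 0.16·0 + 0.23·h(square C) + 0.18·1
h(square C) = 0.21·h(square A) + 0.18·h(square E) + 0.2·0 + 0.24·h(square C) + 0.17·1
Solving: h(square A) = 0.4788, h(square E) = 0.4987, h(square C) = 0.4741.
Starting from square A, the probability is 0.4788.

0.4788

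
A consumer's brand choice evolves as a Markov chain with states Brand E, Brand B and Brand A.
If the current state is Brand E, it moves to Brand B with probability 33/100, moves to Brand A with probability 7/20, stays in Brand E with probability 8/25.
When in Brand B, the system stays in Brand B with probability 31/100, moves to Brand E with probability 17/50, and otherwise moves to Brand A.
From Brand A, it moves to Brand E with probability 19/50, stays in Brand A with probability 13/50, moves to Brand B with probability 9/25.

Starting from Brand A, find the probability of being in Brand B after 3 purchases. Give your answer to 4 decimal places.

Propagate the distribution vector 3 purchases from Brand A.
After 0 purchases: (0.0000, 0.0000, 1.0000)
After 1 purchase: (0.3800, 0.3600, 0.2600)
After 2 purchases: (0.3428, 0.3306, 0.3266)
After 3 purchases: (0.3462, 0.3332, 0.3206)
P(in Brand B after 3 purchases) = 0.3332

0.3332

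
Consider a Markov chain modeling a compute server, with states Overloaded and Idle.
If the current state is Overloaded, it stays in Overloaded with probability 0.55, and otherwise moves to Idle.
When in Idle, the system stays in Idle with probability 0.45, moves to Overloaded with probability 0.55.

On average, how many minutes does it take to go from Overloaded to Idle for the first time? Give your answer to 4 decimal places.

2.2222

Let t(s) be the expected number of minutes to first reach Idle from state s, with t(Idle) = 0. Conditioning on the first minute:
t(Overloaded) = 1 + 0.55·t(Overloaded)
Solving: t(Overloaded) = 2.2222.
Expected minutes from Overloaded to Idle: 2.2222.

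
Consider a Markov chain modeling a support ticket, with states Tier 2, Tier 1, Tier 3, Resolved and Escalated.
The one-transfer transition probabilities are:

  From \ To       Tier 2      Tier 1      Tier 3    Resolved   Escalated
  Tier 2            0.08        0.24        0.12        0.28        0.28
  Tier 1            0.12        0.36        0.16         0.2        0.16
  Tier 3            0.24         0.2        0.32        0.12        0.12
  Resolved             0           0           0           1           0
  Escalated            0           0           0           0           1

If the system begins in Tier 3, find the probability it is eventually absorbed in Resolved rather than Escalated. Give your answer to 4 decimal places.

0.5151

Let h(s) be the probability of absorption at Resolved starting from transient state s. Then h(Resolved) = 1 and h(Escalated) = 0. By first-step analysis:
h(Tier 2) = 0.08·h(Tier 2) + 0.24·h(Tier 1) + 0.12·h(Tier 3) + 0.28·1 + 0.28·0
h(Tier 1) = 0.12·h(Tier 2) + 0.36·h(Tier 1) + 0.16·h(Tier 3) + 0.2·1 + 0.16·0
h(Tier 3) = 0.24·h(Tier 2) + 0.2·h(Tier 1) + 0.32·h(Tier 3) + 0.12·1 + 0.12·0
Solving: h(Tier 2) = 0.5117, h(Tier 1) = 0.5372, h(Tier 3) = 0.5151.
Starting from Tier 3, the probability is 0.5151.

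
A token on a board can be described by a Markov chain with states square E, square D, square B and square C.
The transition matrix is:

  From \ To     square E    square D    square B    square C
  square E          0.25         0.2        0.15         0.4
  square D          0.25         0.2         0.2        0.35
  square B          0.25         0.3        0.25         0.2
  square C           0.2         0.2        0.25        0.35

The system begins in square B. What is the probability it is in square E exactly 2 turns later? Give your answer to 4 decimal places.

0.2400

Propagate the distribution vector 2 turns from square B.
After 0 turns: (0.0000, 0.0000, 1.0000, 0.0000)
After 1 turn: (0.2500, 0.3000, 0.2500, 0.2000)
After 2 turns: (0.2400, 0.2250, 0.2100, 0.3250)
P(in square E after 2 turns) = 0.2400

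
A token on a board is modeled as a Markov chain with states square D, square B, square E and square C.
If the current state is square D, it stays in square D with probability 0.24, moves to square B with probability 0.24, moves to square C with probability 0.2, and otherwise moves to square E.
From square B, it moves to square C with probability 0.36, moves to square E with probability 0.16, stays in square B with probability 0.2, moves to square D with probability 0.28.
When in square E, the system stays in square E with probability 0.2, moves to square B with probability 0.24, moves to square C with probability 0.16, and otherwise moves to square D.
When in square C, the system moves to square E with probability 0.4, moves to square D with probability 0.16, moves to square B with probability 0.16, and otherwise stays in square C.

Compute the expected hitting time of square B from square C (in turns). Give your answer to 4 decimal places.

Let t(s) be the expected number of turns to first reach square B from state s, with t(square B) = 0. Conditioning on the first turn:
t(square D) = 1 + 0.24·t(square D) + 0.32·t(square E) + 0.2·t(square C)
t(square E) = 1 + 0.4·t(square D) + 0.2·t(square E) + 0.16·t(square C)
t(square C) = 1 + 0.16·t(square D) + 0.4·t(square E) + 0.28·t(square C)
Solving: t(square D) = 4.4712, t(square E) = 4.4574, t(square C) = 4.8588.
Expected turns from square C to square B: 4.8588.

4.8588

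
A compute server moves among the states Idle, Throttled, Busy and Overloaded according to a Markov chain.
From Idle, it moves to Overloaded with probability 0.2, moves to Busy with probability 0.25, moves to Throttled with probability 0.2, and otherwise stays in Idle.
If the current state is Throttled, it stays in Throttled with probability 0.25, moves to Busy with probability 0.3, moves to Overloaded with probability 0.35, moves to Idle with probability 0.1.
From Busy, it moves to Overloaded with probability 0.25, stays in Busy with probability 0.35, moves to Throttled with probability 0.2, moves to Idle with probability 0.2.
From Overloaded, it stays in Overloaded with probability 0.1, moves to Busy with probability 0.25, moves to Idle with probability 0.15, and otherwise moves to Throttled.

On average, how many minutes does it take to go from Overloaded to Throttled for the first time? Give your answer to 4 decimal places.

2.8152

Let t(s) be the expected number of minutes to first reach Throttled from state s, with t(Throttled) = 0. Conditioning on the first minute:
t(Idle) = 1 + 0.35·t(Idle) + 0.25·t(Busy) + 0.2·t(Overloaded)
t(Busy) = 1 + 0.2·t(Idle) + 0.35·t(Busy) + 0.25·t(Overloaded)
t(Overloaded) = 1 + 0.15·t(Idle) + 0.25·t(Busy) + 0.1·t(Overloaded)
Solving: t(Idle) = 3.8710, t(Busy) = 3.8123, t(Overloaded) = 2.8152.
Expected minutes from Overloaded to Throttled: 2.8152.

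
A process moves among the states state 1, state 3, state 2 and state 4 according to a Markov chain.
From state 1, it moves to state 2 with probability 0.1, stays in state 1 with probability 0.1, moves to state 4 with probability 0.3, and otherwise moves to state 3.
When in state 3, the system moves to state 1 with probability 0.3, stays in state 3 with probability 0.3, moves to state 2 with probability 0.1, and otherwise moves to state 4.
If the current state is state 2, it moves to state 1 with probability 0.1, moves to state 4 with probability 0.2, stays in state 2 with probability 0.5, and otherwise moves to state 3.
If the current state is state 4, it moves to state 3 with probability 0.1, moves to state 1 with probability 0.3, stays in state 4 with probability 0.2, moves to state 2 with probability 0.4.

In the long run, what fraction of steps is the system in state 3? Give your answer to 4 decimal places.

Let the stationary distribution be π with π = πP and π_1 + π_2 + π_3 + π_4 = 1.
π_1 = 0.1·π_1 + 0.3·π_2 + 0.1·π_3 + 0.3·π_4
π_2 = 0.5·π_1 + 0.3·π_2 + 0.2·π_3 + 0.1·π_4
π_3 = 0.1·π_1 + 0.1·π_2 + 0.5·π_3 + 0.4·π_4
Solving with the normalization constraint gives π = (0.2017, 0.2621, 0.2899, 0.2464).
So the stationary probability of state 3 is 0.2621.

0.2621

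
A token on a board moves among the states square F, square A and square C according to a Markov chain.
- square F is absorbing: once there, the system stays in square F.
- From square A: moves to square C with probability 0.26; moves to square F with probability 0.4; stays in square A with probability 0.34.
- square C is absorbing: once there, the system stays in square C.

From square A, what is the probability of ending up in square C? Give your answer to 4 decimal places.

0.3939

Let h(s) be the probability of absorption at square C starting from transient state s. Then h(square C) = 1 and h(square F) = 0. By first-step analysis:
h(square A) = 0.4·0 + 0.34·h(square A) + 0.26·1
Solving: h(square A) = 0.3939.
Starting from square A, the probability is 0.3939.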